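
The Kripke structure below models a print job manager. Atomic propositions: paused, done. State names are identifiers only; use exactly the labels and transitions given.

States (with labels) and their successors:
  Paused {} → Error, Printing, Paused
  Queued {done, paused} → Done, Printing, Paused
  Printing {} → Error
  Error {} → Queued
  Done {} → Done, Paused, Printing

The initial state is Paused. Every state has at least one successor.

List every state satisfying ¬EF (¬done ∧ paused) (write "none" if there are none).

States satisfying ¬done ∧ paused: ∅.
States satisfying EF (¬done ∧ paused): ∅.
States satisfying ¬EF (¬done ∧ paused): {Paused, Queued, Printing, Error, Done}.

{Paused, Queued, Printing, Error, Done}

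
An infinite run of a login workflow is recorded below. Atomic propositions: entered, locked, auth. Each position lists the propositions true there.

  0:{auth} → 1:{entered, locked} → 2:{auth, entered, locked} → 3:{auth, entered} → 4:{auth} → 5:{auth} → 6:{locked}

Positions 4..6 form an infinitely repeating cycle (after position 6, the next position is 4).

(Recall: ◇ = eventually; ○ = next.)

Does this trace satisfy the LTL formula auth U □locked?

Walking from position 0: at position 1, □locked has not yet held and auth fails, so auth U □locked is false.

Does not hold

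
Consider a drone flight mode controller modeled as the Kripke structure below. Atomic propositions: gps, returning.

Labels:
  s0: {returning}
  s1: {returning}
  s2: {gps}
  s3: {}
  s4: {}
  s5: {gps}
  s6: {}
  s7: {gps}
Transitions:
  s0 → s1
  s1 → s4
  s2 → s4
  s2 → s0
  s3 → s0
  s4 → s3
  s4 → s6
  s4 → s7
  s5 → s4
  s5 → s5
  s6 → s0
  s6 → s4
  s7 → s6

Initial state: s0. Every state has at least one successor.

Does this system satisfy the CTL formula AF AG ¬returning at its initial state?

Violated

States satisfying AG ¬returning: ∅.
States satisfying AF AG ¬returning: ∅.
There is a path from s0 along which AG ¬returning never holds.
s0 ∉ Sat(AF AG ¬returning).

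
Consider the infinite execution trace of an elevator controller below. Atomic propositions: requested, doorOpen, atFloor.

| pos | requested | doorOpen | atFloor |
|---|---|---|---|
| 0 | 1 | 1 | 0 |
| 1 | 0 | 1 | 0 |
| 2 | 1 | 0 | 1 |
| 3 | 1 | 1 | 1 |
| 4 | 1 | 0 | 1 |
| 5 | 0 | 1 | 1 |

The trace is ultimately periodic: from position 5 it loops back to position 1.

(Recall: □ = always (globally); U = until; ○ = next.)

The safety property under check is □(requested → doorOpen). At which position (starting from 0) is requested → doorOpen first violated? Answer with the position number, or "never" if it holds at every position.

Check requested → doorOpen at each position in order: 0 ✓, 1 ✓.
At position 2 the labels are {atFloor, requested}, so requested → doorOpen is false there. This is the first violation.

2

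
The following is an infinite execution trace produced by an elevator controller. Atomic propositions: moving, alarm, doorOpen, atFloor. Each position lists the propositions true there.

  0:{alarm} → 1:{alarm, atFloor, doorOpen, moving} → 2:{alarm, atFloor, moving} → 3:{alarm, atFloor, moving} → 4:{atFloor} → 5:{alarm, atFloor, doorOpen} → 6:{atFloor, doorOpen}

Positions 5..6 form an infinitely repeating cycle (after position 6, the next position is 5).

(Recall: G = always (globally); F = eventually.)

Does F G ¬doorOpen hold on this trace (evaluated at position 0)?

Violated

G ¬doorOpen is false at every position 0..6, so it never becomes true and F G ¬doorOpen fails.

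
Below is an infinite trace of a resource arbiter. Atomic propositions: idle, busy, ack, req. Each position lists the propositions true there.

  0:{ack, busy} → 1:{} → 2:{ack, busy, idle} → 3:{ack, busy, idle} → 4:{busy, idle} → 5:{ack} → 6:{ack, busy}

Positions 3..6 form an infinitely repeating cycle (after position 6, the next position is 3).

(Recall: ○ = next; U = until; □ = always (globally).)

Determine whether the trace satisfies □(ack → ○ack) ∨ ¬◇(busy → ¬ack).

ack → ○ack must hold at every position from 0 onward. It fails at position 0, so □(ack → ○ack) is false.
Positions where ack holds: 0, 2, 3, 5, 6.
Check ○ack at each: 0→fails, 2→ok, 3→fails, 5→ok, 6→ok.
At position 0: □(ack → ○ack) is false; ¬◇(busy → ¬ack) is false; so □(ack → ○ack) ∨ ¬◇(busy → ¬ack) is false.

No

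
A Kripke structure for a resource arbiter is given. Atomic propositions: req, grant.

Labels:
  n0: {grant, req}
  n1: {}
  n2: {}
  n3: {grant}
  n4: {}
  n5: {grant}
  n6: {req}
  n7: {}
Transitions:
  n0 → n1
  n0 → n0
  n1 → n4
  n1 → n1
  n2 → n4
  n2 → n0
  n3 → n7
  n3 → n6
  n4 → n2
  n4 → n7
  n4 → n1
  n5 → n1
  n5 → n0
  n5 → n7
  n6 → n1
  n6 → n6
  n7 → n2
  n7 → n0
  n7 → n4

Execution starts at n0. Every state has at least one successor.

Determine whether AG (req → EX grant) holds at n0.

Satisfied

States satisfying req → EX grant: {n0, n1, n2, n3, n4, n5, n7}.
States satisfying AG (req → EX grant): {n0, n1, n2, n4, n5, n7}.
Every state reachable from n0 satisfies req → EX grant.
n0 ∈ Sat(AG (req → EX grant)).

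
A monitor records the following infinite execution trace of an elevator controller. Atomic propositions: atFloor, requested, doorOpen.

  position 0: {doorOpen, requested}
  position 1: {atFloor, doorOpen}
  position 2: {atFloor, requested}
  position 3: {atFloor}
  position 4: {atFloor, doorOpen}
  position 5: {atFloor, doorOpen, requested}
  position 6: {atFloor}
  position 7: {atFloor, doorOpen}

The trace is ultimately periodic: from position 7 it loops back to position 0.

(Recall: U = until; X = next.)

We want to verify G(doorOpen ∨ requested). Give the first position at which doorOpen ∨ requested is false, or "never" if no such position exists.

Check doorOpen ∨ requested at each position in order: 0 ✓, 1 ✓, 2 ✓.
At position 3 the labels are {atFloor}, so doorOpen ∨ requested is false there. This is the first violation.

3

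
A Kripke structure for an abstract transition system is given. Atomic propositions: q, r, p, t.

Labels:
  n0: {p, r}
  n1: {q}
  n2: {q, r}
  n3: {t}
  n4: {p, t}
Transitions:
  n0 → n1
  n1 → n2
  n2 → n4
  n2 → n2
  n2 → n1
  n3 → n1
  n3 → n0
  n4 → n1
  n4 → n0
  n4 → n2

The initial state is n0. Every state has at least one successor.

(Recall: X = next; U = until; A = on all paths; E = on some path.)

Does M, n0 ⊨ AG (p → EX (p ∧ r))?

States satisfying p → EX (p ∧ r): {n1, n2, n3, n4}.
States satisfying AG (p → EX (p ∧ r)): ∅.
n0 is reachable from n0 and violates p → EX (p ∧ r), so AG fails at n0.
n0 ∉ Sat(AG (p → EX (p ∧ r))).

Violated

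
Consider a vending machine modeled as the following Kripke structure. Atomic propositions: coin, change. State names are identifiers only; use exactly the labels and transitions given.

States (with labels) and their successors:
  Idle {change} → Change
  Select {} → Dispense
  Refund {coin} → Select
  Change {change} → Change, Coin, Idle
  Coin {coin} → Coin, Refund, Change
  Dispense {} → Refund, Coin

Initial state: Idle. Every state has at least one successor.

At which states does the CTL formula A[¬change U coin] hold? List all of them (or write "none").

States satisfying ¬change: {Select, Refund, Coin, Dispense}.
States satisfying coin: {Refund, Coin}.
States satisfying A[¬change U coin]: {Select, Refund, Coin, Dispense}.

{Select, Refund, Coin, Dispense}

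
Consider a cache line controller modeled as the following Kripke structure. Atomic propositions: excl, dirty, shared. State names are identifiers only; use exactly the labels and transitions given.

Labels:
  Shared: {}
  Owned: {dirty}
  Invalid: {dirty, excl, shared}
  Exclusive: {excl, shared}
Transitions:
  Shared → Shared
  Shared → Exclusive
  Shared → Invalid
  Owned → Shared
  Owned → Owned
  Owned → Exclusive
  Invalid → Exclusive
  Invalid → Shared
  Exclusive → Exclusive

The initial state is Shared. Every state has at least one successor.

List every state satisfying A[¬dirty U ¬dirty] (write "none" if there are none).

{Shared, Exclusive}

States satisfying ¬dirty: {Shared, Exclusive}.
States satisfying A[¬dirty U ¬dirty]: {Shared, Exclusive}.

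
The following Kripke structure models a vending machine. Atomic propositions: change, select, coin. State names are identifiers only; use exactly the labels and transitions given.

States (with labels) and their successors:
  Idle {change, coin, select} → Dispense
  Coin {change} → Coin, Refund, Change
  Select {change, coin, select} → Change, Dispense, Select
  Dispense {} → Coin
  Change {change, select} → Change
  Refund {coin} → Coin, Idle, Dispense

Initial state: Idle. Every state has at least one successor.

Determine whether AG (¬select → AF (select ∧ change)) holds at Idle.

States satisfying ¬select → AF (select ∧ change): {Idle, Select, Change}.
States satisfying AG (¬select → AF (select ∧ change)): {Change}.
Coin is reachable from Idle and violates ¬select → AF (select ∧ change), so AG fails at Idle.
Idle ∉ Sat(AG (¬select → AF (select ∧ change))).

Violated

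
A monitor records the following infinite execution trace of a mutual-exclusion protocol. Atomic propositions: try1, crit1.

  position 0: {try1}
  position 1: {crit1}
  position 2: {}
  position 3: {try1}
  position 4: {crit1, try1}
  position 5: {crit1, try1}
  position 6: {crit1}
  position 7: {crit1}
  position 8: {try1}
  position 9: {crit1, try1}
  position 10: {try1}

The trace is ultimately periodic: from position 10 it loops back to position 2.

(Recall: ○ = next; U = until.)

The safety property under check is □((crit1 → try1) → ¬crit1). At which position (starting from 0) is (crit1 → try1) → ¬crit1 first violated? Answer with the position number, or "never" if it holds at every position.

4

Check (crit1 → try1) → ¬crit1 at each position in order: 0 ✓, 1 ✓, 2 ✓, 3 ✓.
At position 4 the labels are {crit1, try1}, so (crit1 → try1) → ¬crit1 is false there. This is the first violation.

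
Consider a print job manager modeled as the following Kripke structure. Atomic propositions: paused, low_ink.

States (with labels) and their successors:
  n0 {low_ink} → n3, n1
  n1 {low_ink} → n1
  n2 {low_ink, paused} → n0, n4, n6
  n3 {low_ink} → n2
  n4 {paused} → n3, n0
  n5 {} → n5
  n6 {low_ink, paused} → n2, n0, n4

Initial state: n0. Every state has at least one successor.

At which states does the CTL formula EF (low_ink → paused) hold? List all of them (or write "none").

States satisfying low_ink → paused: {n2, n4, n5, n6}.
States satisfying EF (low_ink → paused): {n0, n2, n3, n4, n5, n6}.

{n0, n2, n3, n4, n5, n6}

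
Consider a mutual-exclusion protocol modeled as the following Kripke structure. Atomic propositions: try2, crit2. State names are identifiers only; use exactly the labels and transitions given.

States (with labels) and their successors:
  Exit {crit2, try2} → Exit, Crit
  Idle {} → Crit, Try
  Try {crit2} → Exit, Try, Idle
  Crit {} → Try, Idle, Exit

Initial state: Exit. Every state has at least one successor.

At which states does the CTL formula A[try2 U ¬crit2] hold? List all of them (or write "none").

{Idle, Crit}

States satisfying try2: {Exit}.
States satisfying ¬crit2: {Idle, Crit}.
States satisfying A[try2 U ¬crit2]: {Idle, Crit}.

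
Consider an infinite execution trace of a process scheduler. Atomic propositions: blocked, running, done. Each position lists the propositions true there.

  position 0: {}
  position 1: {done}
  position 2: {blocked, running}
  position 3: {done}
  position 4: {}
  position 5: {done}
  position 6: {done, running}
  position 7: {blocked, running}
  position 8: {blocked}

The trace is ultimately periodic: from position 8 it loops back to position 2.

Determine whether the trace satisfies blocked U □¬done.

Does not hold

Walking from position 0: at position 0, □¬done has not yet held and blocked fails, so blocked U □¬done is false.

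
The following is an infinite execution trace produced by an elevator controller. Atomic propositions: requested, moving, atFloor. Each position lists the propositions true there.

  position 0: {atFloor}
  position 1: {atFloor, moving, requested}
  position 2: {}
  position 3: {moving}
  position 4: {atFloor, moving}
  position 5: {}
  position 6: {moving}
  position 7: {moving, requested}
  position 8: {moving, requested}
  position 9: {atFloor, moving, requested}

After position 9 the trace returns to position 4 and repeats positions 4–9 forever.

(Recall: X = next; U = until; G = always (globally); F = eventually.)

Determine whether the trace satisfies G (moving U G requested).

moving U G requested must hold at every position from 0 onward. It fails at position 0, so G (moving U G requested) is false.

Violated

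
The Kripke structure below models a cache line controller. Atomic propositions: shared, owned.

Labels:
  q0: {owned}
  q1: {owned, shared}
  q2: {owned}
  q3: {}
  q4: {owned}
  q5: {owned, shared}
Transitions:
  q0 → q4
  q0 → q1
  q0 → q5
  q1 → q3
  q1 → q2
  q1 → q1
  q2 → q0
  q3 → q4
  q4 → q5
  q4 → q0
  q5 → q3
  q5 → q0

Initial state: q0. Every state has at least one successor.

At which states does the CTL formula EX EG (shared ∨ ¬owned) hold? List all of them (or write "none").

States satisfying EG (shared ∨ ¬owned): {q1}.
States satisfying EX EG (shared ∨ ¬owned): {q0, q1}.

{q0, q1}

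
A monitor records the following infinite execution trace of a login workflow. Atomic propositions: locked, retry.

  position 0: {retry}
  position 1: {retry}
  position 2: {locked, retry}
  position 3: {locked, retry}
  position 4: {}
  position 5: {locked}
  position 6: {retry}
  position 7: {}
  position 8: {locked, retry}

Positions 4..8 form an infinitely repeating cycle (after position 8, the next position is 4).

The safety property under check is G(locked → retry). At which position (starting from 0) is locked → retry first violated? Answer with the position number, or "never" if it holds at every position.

Check locked → retry at each position in order: 0 ✓, 1 ✓, 2 ✓, 3 ✓, 4 ✓.
At position 5 the labels are {locked}, so locked → retry is false there. This is the first violation.

5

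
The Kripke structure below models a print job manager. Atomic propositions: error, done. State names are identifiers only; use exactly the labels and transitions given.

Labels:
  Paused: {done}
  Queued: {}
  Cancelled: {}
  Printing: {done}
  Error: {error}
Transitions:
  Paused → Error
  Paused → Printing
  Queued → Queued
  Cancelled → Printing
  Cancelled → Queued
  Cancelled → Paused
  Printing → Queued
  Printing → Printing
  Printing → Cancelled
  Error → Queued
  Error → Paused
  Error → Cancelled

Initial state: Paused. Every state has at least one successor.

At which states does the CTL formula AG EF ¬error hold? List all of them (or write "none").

States satisfying EF ¬error: {Paused, Queued, Cancelled, Printing, Error}.
States satisfying AG EF ¬error: {Paused, Queued, Cancelled, Printing, Error}.

{Paused, Queued, Cancelled, Printing, Error}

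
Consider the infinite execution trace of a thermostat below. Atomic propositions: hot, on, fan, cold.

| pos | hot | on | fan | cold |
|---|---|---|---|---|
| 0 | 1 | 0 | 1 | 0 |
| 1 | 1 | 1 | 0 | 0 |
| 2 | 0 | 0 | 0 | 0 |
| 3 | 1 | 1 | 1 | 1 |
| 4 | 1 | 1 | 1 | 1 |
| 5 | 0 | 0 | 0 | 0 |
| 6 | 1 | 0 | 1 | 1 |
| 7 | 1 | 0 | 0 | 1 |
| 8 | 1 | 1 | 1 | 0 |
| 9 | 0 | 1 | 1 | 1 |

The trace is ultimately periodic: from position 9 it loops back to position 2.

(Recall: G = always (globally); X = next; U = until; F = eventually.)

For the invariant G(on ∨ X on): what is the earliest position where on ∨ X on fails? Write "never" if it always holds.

Check on ∨ X on at each position in order: 0 ✓, 1 ✓, 2 ✓, 3 ✓, 4 ✓.
At position 5 the labels are {} and the next position 6 has {cold, fan, hot}, so on ∨ X on is false there. This is the first violation.

5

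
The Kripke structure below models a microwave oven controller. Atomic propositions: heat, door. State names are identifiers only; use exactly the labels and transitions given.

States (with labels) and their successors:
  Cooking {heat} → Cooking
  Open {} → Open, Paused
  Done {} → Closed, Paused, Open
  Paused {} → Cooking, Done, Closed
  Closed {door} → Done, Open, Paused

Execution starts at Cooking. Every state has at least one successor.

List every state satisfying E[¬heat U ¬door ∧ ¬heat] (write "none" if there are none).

{Open, Done, Paused, Closed}

States satisfying ¬heat: {Open, Done, Paused, Closed}.
States satisfying ¬door ∧ ¬heat: {Open, Done, Paused}.
States satisfying E[¬heat U ¬door ∧ ¬heat]: {Open, Done, Paused, Closed}.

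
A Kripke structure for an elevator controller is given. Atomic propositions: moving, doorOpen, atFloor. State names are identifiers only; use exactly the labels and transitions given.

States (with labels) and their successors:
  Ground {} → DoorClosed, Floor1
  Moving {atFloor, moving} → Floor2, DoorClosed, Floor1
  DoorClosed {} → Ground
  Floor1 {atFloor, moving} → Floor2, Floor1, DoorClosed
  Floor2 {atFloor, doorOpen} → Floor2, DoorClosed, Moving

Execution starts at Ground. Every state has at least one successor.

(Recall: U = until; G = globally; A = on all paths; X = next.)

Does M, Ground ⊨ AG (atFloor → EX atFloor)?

States satisfying atFloor → EX atFloor: {Ground, Moving, DoorClosed, Floor1, Floor2}.
States satisfying AG (atFloor → EX atFloor): {Ground, Moving, DoorClosed, Floor1, Floor2}.
Every state reachable from Ground satisfies atFloor → EX atFloor.
Ground ∈ Sat(AG (atFloor → EX atFloor)).

Satisfied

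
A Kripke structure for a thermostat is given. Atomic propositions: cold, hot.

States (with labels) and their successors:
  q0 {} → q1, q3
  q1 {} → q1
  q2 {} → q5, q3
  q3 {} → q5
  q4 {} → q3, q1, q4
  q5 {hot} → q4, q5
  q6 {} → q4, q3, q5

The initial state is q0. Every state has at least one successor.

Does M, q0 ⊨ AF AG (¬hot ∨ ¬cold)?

Satisfied

States satisfying AG (¬hot ∨ ¬cold): {q0, q1, q2, q3, q4, q5, q6}.
States satisfying AF AG (¬hot ∨ ¬cold): {q0, q1, q2, q3, q4, q5, q6}.
q0 ∈ Sat(AF AG (¬hot ∨ ¬cold)).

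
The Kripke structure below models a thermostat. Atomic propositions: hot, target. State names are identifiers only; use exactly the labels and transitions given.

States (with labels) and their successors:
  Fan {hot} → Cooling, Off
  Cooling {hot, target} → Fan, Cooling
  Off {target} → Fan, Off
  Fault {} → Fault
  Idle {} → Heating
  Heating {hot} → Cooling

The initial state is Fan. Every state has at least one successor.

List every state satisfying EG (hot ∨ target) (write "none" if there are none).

{Fan, Cooling, Off, Heating}

States satisfying hot ∨ target: {Fan, Cooling, Off, Heating}.
States satisfying EG (hot ∨ target): {Fan, Cooling, Off, Heating}.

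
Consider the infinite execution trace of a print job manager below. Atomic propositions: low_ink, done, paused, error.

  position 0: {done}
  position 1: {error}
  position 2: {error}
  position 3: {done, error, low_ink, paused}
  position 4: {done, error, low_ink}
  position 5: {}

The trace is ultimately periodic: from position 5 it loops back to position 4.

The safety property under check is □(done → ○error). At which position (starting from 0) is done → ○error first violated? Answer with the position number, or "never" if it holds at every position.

Check done → ○error at each position in order: 0 ✓, 1 ✓, 2 ✓, 3 ✓.
At position 4 the labels are {done, error, low_ink} and the next position 5 has {}, so done → ○error is false there. This is the first violation.

4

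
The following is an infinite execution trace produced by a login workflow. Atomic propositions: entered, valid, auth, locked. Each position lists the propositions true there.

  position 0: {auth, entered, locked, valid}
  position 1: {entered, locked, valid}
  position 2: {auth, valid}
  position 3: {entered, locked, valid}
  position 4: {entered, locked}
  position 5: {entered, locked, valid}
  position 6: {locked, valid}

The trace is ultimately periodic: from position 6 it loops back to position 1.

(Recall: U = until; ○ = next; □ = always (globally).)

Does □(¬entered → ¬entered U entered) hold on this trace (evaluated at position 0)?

Holds

¬entered → ¬entered U entered holds at every position 0..6, and those are all positions ever visited, so □(¬entered → ¬entered U entered) holds.
Positions where ¬entered holds: 2, 6.
Check ¬entered U entered at each: 2→ok, 6→ok.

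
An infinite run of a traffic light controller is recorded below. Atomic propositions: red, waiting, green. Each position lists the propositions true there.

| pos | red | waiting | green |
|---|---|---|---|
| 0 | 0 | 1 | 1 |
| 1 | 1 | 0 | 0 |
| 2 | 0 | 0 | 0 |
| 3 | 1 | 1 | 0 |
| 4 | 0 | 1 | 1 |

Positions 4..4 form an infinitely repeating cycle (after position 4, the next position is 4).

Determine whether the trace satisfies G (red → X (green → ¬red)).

Holds

red → X (green → ¬red) holds at every position 0..4, and those are all positions ever visited, so G (red → X (green → ¬red)) holds.
Positions where red holds: 1, 3.
Check X (green → ¬red) at each: 1→ok, 3→ok.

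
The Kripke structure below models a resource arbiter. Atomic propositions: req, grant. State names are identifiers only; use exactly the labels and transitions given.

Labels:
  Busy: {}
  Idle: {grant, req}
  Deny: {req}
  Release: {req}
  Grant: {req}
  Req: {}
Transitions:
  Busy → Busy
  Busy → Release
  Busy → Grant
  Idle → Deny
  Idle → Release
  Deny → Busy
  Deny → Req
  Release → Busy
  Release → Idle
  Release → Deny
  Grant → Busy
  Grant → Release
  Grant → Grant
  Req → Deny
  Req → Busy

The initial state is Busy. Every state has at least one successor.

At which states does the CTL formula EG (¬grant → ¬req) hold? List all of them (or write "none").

{Busy, Req}

States satisfying ¬grant → ¬req: {Busy, Idle, Req}.
States satisfying EG (¬grant → ¬req): {Busy, Req}.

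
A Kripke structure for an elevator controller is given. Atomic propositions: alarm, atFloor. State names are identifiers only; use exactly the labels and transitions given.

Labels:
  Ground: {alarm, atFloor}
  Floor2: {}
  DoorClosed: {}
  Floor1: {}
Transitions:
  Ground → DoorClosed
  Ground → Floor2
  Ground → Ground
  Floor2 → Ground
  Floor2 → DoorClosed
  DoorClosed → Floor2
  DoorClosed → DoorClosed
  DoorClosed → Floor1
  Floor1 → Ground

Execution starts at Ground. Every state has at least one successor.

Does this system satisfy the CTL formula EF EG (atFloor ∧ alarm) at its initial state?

States satisfying EG (atFloor ∧ alarm): {Ground}.
States satisfying EF EG (atFloor ∧ alarm): {Ground, Floor2, DoorClosed, Floor1}.
Some path from Ground reaches a state where EG (atFloor ∧ alarm) holds.
Ground ∈ Sat(EF EG (atFloor ∧ alarm)).

Yes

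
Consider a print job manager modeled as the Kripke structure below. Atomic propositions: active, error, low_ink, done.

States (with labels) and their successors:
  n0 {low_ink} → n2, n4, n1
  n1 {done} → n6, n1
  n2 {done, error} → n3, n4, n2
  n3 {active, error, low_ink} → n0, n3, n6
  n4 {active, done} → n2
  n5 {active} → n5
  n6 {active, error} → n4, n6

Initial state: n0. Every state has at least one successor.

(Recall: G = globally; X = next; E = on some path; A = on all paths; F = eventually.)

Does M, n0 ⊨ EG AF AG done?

States satisfying AF AG done: ∅.
States satisfying EG AF AG done: ∅.
No suitable path/successor from n0 witnesses the formula.
n0 ∉ Sat(EG AF AG done).

Does not hold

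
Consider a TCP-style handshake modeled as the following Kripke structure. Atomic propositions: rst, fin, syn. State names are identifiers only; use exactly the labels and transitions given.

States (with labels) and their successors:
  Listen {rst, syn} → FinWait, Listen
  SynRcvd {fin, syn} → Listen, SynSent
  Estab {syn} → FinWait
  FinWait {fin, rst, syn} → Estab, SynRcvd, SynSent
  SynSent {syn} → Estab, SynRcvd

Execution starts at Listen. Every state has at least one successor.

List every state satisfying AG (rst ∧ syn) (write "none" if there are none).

States satisfying rst ∧ syn: {Listen, FinWait}.
States satisfying AG (rst ∧ syn): ∅.

none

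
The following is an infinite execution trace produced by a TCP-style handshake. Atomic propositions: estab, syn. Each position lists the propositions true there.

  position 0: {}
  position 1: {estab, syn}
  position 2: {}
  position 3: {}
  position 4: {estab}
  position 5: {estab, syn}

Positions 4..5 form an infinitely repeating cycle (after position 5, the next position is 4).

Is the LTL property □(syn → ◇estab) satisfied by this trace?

Holds

syn → ◇estab holds at every position 0..5, and those are all positions ever visited, so □(syn → ◇estab) holds.
Positions where syn holds: 1, 5.
Check ◇estab at each: 1→ok, 5→ok.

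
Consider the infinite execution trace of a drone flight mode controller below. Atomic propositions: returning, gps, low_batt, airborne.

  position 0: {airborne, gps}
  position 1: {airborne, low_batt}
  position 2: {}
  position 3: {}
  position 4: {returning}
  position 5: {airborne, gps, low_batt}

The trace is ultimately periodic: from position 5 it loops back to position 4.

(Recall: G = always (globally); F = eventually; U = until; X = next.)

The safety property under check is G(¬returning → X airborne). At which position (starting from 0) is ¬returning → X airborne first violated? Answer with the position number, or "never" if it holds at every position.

1

Check ¬returning → X airborne at each position in order: 0 ✓.
At position 1 the labels are {airborne, low_batt} and the next position 2 has {}, so ¬returning → X airborne is false there. This is the first violation.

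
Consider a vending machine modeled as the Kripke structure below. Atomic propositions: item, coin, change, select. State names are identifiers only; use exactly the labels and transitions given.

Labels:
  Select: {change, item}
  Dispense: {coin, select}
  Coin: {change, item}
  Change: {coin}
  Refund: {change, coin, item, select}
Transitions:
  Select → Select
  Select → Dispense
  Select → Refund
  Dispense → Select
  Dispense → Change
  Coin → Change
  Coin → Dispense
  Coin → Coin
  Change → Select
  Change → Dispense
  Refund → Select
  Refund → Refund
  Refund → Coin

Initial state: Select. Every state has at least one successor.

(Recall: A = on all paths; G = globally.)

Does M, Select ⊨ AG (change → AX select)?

States satisfying change → AX select: {Dispense, Change}.
States satisfying AG (change → AX select): ∅.
Coin is reachable from Select and violates change → AX select, so AG fails at Select.
Select ∉ Sat(AG (change → AX select)).

Does not hold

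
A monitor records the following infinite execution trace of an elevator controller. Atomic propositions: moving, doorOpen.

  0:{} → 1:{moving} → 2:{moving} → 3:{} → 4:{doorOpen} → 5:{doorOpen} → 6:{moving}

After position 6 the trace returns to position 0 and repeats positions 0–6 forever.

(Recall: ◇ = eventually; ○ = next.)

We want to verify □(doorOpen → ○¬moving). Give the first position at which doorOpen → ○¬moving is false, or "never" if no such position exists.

Check doorOpen → ○¬moving at each position in order: 0 ✓, 1 ✓, 2 ✓, 3 ✓, 4 ✓.
At position 5 the labels are {doorOpen} and the next position 6 has {moving}, so doorOpen → ○¬moving is false there. This is the first violation.

5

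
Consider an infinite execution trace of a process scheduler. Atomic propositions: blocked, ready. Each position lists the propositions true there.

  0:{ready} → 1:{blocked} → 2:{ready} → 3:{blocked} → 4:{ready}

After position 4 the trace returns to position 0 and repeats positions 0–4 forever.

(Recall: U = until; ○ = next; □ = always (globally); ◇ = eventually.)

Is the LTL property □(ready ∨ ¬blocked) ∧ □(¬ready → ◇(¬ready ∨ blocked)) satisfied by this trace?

ready ∨ ¬blocked must hold at every position from 0 onward. It fails at position 1, so □(ready ∨ ¬blocked) is false.
¬ready → ◇(¬ready ∨ blocked) holds at every position 0..4, and those are all positions ever visited, so □(¬ready → ◇(¬ready ∨ blocked)) holds.
Positions where ¬ready holds: 1, 3.
Check ◇(¬ready ∨ blocked) at each: 1→ok, 3→ok.
At position 0: □(ready ∨ ¬blocked) is false; □(¬ready → ◇(¬ready ∨ blocked)) is true; so □(ready ∨ ¬blocked) ∧ □(¬ready → ◇(¬ready ∨ blocked)) is false.

Violated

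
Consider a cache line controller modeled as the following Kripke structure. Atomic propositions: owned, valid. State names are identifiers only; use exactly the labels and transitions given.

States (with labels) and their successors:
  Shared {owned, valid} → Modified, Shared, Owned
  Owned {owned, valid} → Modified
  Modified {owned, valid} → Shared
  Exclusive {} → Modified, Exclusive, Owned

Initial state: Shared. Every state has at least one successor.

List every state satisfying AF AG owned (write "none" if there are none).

States satisfying AG owned: {Shared, Owned, Modified}.
States satisfying AF AG owned: {Shared, Owned, Modified}.

{Shared, Owned, Modified}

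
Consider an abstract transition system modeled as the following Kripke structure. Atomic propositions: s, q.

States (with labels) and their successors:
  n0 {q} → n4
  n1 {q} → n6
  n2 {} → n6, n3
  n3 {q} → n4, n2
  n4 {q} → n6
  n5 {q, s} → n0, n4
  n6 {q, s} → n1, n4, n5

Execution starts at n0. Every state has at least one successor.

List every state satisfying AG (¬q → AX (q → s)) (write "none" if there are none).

{n0, n1, n4, n5, n6}

States satisfying ¬q → AX (q → s): {n0, n1, n3, n4, n5, n6}.
States satisfying AG (¬q → AX (q → s)): {n0, n1, n4, n5, n6}.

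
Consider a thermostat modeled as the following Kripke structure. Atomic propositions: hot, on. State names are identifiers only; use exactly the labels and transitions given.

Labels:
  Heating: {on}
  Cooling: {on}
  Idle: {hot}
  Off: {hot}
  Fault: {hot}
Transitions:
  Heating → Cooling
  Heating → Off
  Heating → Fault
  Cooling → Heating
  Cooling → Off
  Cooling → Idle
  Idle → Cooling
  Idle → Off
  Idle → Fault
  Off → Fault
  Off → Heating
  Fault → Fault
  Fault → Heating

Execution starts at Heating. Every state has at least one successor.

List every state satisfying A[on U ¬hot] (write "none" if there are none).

{Heating, Cooling}

States satisfying on: {Heating, Cooling}.
States satisfying ¬hot: {Heating, Cooling}.
States satisfying A[on U ¬hot]: {Heating, Cooling}.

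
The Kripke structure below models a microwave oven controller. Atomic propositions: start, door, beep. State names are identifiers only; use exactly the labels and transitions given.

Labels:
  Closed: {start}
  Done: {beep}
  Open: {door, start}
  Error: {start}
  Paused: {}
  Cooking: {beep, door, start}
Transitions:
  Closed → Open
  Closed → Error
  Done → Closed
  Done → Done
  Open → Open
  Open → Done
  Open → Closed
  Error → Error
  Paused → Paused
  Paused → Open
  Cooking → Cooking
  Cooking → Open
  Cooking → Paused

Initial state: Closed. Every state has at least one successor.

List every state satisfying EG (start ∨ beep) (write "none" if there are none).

{Closed, Done, Open, Error, Cooking}

States satisfying start ∨ beep: {Closed, Done, Open, Error, Cooking}.
States satisfying EG (start ∨ beep): {Closed, Done, Open, Error, Cooking}.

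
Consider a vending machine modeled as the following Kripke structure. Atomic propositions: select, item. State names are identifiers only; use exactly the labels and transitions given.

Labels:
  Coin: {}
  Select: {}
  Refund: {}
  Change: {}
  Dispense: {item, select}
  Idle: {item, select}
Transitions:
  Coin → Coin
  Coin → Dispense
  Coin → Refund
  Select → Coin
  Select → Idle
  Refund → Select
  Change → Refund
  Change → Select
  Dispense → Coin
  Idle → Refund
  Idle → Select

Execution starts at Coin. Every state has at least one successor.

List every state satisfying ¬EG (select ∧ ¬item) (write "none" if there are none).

States satisfying select ∧ ¬item: ∅.
States satisfying EG (select ∧ ¬item): ∅.
States satisfying ¬EG (select ∧ ¬item): {Coin, Select, Refund, Change, Dispense, Idle}.

{Coin, Select, Refund, Change, Dispense, Idle}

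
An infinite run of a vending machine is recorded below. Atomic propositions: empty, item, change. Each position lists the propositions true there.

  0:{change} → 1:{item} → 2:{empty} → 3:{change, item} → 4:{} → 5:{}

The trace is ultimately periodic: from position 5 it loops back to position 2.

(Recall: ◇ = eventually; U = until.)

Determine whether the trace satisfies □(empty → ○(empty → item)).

empty → ○(empty → item) holds at every position 0..5, and those are all positions ever visited, so □(empty → ○(empty → item)) holds.
Positions where empty holds: 2.
Check ○(empty → item) at each: 2→ok.

Satisfied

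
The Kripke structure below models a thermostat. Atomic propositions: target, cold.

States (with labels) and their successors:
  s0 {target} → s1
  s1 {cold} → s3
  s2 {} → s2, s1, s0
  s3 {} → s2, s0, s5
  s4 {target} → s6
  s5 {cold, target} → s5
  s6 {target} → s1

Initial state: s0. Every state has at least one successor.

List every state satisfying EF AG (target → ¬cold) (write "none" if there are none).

States satisfying AG (target → ¬cold): ∅.
States satisfying EF AG (target → ¬cold): ∅.

none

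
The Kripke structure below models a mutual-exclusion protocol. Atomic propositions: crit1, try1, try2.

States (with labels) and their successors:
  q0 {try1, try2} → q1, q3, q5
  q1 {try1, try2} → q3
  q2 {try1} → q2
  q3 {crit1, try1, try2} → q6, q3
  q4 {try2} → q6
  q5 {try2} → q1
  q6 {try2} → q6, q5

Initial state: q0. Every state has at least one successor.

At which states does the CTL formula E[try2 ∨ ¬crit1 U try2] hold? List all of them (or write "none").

States satisfying try2 ∨ ¬crit1: {q0, q1, q2, q3, q4, q5, q6}.
States satisfying try2: {q0, q1, q3, q4, q5, q6}.
States satisfying E[try2 ∨ ¬crit1 U try2]: {q0, q1, q3, q4, q5, q6}.

{q0, q1, q3, q4, q5, q6}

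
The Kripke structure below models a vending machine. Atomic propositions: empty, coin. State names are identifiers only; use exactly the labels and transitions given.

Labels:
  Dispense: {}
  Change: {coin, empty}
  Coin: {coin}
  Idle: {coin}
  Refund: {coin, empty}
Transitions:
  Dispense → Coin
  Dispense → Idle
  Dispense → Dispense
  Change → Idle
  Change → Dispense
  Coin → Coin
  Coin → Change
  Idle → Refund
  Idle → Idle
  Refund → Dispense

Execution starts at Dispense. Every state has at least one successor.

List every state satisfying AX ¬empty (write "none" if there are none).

States satisfying ¬empty: {Dispense, Coin, Idle}.
States satisfying AX ¬empty: {Dispense, Change, Refund}.

{Dispense, Change, Refund}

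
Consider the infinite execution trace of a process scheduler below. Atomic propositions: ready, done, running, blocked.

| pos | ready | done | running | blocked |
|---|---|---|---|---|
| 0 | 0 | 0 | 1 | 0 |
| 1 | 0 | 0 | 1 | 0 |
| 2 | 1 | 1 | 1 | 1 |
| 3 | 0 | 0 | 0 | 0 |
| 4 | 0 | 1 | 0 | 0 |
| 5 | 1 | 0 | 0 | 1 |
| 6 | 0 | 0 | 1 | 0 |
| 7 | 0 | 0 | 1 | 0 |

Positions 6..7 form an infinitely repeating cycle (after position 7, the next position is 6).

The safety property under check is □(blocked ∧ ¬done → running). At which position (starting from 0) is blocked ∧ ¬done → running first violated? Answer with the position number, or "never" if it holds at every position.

Check blocked ∧ ¬done → running at each position in order: 0 ✓, 1 ✓, 2 ✓, 3 ✓, 4 ✓.
At position 5 the labels are {blocked, ready}, so blocked ∧ ¬done → running is false there. This is the first violation.

5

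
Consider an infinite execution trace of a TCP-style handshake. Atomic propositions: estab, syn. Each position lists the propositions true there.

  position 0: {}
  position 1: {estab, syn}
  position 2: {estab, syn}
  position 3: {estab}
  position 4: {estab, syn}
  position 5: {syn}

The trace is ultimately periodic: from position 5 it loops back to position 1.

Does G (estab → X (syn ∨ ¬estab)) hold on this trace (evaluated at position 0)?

Violated

estab → X (syn ∨ ¬estab) must hold at every position from 0 onward. It fails at position 2, so G (estab → X (syn ∨ ¬estab)) is false.
Positions where estab holds: 1, 2, 3, 4.
Check X (syn ∨ ¬estab) at each: 1→ok, 2→fails, 3→ok, 4→ok.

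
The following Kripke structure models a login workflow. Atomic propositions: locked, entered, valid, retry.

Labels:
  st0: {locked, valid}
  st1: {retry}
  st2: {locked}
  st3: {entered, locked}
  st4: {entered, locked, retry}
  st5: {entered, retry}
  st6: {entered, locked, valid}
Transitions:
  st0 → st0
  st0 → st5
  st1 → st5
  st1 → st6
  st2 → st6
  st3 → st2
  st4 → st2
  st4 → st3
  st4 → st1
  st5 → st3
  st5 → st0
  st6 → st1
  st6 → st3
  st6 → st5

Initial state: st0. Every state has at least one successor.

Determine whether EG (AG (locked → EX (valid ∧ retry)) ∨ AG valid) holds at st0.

Does not hold

States satisfying AG (locked → EX (valid ∧ retry)) ∨ AG valid: ∅.
States satisfying EG (AG (locked → EX (valid ∧ retry)) ∨ AG valid): ∅.
No suitable path/successor from st0 witnesses the formula.
st0 ∉ Sat(EG (AG (locked → EX (valid ∧ retry)) ∨ AG valid)).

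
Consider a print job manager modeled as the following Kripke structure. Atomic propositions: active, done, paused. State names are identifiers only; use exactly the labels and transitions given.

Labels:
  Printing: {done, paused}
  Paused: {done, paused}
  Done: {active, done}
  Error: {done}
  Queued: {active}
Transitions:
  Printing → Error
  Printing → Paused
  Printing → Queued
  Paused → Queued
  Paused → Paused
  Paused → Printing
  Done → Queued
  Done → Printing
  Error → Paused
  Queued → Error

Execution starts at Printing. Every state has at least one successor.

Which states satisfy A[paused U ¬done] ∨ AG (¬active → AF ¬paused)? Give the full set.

States satisfying paused: {Printing, Paused}.
States satisfying ¬done: {Queued}.
States satisfying A[paused U ¬done]: {Queued}.
States satisfying ¬active → AF ¬paused: {Done, Error, Queued}.
States satisfying AG (¬active → AF ¬paused): ∅.
States satisfying A[paused U ¬done] ∨ AG (¬active → AF ¬paused): {Queued}.

{Queued}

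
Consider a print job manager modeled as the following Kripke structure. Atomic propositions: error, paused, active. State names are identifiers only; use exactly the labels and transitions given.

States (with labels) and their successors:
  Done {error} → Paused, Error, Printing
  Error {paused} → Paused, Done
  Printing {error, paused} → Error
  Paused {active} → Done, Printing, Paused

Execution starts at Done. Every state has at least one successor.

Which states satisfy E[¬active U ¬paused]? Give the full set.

{Done, Error, Printing, Paused}

States satisfying ¬active: {Done, Error, Printing}.
States satisfying ¬paused: {Done, Paused}.
States satisfying E[¬active U ¬paused]: {Done, Error, Printing, Paused}.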